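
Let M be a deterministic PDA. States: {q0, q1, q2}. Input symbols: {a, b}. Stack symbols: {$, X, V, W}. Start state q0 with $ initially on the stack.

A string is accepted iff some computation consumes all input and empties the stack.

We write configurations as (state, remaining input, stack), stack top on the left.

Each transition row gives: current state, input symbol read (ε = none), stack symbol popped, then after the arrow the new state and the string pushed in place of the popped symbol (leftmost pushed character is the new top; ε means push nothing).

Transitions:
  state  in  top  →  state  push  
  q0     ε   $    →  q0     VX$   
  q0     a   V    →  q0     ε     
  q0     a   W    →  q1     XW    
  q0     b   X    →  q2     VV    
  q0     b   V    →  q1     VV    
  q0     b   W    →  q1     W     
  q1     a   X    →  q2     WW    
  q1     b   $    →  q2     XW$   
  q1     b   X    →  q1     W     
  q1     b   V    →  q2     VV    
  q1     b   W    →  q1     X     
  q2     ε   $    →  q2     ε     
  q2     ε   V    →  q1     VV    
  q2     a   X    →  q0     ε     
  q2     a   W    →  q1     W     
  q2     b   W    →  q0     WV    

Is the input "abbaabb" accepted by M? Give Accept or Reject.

Reject

(q0, abbaabb, $)
  ε-move, top $: go to q0, push VX$ → (q0, abbaabb, VX$)
  read a, top V: go to q0, push ε → (q0, bbaabb, X$)
  read b, top X: go to q2, push VV → (q2, baabb, VV$)
  ε-move, top V: go to q1, push VV → (q1, baabb, VVV$)
  read b, top V: go to q2, push VV → (q2, aabb, VVVV$)
  ε-move, top V: go to q1, push VV → (q1, aabb, VVVVV$)
No transition applies at (q1, aabb, VVVVV$); input not fully consumed.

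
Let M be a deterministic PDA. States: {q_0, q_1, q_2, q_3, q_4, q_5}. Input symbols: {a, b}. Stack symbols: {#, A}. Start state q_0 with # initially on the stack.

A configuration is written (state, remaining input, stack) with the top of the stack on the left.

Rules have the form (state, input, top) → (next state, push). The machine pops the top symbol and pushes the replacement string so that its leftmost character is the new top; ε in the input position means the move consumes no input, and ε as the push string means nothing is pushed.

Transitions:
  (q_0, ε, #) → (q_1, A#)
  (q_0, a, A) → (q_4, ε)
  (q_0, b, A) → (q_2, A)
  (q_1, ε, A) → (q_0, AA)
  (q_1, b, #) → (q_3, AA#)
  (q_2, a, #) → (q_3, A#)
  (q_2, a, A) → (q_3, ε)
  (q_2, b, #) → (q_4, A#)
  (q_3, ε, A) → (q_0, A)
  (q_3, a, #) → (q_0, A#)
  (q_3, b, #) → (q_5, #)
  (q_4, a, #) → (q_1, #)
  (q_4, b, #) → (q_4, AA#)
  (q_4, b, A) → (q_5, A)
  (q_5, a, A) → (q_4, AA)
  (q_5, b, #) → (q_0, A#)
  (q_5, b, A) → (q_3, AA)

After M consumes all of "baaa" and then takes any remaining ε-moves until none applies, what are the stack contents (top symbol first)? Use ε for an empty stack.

(q_0, baaa, #)
  ε-move, top #: go to q_1, push A# → (q_1, baaa, A#)
  ε-move, top A: go to q_0, push AA → (q_0, baaa, AA#)
  read b, top A: go to q_2, push A → (q_2, aaa, AA#)
  read a, top A: go to q_3, push ε → (q_3, aa, A#)
  ε-move, top A: go to q_0, push A → (q_0, aa, A#)
  read a, top A: go to q_4, push ε → (q_4, a, #)
  read a, top #: go to q_1, push # → (q_1, ε, #)
All input consumed in state q_1 with stack #.

#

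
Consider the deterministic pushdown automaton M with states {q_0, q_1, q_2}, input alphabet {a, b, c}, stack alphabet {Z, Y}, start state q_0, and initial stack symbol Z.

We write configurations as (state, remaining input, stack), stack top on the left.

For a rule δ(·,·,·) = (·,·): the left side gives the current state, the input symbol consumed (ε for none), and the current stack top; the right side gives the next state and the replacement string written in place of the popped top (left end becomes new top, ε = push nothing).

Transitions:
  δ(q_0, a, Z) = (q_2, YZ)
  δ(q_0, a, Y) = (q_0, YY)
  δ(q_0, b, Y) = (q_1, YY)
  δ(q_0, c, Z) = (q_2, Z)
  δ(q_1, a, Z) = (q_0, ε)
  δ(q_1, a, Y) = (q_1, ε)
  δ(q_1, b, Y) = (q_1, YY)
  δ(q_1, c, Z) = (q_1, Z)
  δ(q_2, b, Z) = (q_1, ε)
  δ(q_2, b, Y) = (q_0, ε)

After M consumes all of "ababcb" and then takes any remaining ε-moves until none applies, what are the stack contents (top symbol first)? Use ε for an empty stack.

ε

(q_0, ababcb, Z)
  read a, top Z: go to q_2, push YZ → (q_2, babcb, YZ)
  read b, top Y: go to q_0, push ε → (q_0, abcb, Z)
  read a, top Z: go to q_2, push YZ → (q_2, bcb, YZ)
  read b, top Y: go to q_0, push ε → (q_0, cb, Z)
  read c, top Z: go to q_2, push Z → (q_2, b, Z)
  read b, top Z: go to q_1, push ε → (q_1, ε, ε)
All input consumed in state q_1 with stack ε.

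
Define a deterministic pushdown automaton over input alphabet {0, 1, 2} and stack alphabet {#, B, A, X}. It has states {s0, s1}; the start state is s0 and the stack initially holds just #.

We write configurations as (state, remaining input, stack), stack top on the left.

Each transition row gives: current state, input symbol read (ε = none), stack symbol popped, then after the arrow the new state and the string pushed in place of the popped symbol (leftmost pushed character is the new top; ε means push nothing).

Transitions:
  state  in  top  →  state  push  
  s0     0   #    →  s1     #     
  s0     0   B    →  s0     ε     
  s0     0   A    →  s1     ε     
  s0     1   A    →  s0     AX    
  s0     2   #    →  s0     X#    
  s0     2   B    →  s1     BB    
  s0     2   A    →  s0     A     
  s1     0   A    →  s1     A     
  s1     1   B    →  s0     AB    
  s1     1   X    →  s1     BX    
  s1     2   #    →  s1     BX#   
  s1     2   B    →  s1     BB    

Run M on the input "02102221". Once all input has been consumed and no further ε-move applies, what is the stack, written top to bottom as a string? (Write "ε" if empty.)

(s0, 02102221, #)
  read 0, top #: go to s1, push # → (s1, 2102221, #)
  read 2, top #: go to s1, push BX# → (s1, 102221, BX#)
  read 1, top B: go to s0, push AB → (s0, 02221, ABX#)
  read 0, top A: go to s1, push ε → (s1, 2221, BX#)
  read 2, top B: go to s1, push BB → (s1, 221, BBX#)
  read 2, top B: go to s1, push BB → (s1, 21, BBBX#)
  read 2, top B: go to s1, push BB → (s1, 1, BBBBX#)
  read 1, top B: go to s0, push AB → (s0, ε, ABBBBX#)
All input consumed in state s0 with stack ABBBBX#.

ABBBBX#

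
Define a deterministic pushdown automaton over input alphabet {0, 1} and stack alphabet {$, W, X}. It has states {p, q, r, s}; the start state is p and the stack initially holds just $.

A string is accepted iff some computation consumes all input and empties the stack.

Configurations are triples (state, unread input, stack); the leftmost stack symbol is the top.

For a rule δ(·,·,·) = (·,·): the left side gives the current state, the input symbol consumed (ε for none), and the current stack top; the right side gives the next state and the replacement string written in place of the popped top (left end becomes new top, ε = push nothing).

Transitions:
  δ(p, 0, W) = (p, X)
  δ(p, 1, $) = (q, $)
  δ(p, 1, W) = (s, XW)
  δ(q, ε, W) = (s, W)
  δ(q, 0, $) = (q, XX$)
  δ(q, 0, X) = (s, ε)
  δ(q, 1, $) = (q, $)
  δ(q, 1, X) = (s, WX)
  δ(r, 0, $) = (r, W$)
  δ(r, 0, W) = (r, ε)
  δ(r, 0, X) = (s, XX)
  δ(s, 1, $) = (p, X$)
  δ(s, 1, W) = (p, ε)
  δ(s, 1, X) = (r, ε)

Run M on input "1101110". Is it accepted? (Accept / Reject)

Reject

(p, 1101110, $)
  read 1, top $: go to q, push $ → (q, 101110, $)
  read 1, top $: go to q, push $ → (q, 01110, $)
  read 0, top $: go to q, push XX$ → (q, 1110, XX$)
  read 1, top X: go to s, push WX → (s, 110, WXX$)
  read 1, top W: go to p, push ε → (p, 10, XX$)
No transition applies at (p, 10, XX$); input not fully consumed.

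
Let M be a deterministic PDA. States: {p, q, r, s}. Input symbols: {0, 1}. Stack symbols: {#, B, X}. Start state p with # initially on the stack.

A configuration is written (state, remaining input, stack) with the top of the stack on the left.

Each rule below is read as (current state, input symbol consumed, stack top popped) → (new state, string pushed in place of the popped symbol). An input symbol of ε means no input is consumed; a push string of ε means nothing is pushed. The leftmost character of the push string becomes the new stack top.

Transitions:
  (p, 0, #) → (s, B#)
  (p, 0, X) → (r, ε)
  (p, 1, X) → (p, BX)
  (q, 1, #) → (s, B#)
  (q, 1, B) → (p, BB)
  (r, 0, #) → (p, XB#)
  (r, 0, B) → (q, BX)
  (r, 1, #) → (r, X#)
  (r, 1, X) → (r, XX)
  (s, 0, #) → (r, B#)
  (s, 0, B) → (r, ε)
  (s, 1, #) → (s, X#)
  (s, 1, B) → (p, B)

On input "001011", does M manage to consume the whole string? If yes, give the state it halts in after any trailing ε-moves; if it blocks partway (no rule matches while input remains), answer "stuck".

(p, 001011, #)
  read 0, top #: go to s, push B# → (s, 01011, B#)
  read 0, top B: go to r, push ε → (r, 1011, #)
  read 1, top #: go to r, push X# → (r, 011, X#)
No transition for (r, 0, top X); M blocks with input 011 remaining.

stuck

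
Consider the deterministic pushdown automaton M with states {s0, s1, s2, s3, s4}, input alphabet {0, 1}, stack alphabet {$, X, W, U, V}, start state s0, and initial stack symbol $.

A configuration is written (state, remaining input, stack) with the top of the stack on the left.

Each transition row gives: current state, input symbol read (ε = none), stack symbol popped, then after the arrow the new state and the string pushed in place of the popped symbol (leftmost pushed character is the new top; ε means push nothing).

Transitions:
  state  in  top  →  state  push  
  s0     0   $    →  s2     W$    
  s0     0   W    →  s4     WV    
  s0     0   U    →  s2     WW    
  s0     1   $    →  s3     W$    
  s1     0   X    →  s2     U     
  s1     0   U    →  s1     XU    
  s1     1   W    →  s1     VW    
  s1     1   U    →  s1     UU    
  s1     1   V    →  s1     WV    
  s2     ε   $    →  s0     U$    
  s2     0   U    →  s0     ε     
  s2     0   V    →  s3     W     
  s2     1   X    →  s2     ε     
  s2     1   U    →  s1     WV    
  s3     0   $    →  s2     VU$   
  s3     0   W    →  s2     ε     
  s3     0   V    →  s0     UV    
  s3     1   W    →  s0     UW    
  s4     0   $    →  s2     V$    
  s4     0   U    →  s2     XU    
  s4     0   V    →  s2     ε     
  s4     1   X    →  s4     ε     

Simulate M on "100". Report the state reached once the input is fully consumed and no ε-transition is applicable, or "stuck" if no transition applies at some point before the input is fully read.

s2

(s0, 100, $)
  read 1, top $: go to s3, push W$ → (s3, 00, W$)
  read 0, top W: go to s2, push ε → (s2, 0, $)
  ε-move, top $: go to s0, push U$ → (s0, 0, U$)
  read 0, top U: go to s2, push WW → (s2, ε, WW$)
All input consumed; M is in state s2.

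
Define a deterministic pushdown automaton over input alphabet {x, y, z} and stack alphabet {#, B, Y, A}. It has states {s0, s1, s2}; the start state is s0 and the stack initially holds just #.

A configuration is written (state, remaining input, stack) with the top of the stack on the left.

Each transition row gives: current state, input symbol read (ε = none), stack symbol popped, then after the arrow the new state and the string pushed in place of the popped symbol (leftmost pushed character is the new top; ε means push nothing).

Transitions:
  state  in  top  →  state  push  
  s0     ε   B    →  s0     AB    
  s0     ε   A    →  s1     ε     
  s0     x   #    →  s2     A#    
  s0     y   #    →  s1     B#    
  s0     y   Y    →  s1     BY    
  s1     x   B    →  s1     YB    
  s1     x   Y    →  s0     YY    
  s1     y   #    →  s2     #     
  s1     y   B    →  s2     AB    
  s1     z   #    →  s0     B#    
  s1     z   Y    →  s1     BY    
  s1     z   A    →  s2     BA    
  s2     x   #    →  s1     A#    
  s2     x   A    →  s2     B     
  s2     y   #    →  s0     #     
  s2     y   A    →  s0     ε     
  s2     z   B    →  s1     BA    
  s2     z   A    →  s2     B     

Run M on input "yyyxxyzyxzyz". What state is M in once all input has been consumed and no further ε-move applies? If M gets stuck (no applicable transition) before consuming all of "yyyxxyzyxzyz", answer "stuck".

(s0, yyyxxyzyxzyz, #)
  read y, top #: go to s1, push B# → (s1, yyxxyzyxzyz, B#)
  read y, top B: go to s2, push AB → (s2, yxxyzyxzyz, AB#)
  read y, top A: go to s0, push ε → (s0, xxyzyxzyz, B#)
  ε-move, top B: go to s0, push AB → (s0, xxyzyxzyz, AB#)
  ε-move, top A: go to s1, push ε → (s1, xxyzyxzyz, B#)
  read x, top B: go to s1, push YB → (s1, xyzyxzyz, YB#)
  read x, top Y: go to s0, push YY → (s0, yzyxzyz, YYB#)
  read y, top Y: go to s1, push BY → (s1, zyxzyz, BYYB#)
No transition for (s1, z, top B); M blocks with input zyxzyz remaining.

stuck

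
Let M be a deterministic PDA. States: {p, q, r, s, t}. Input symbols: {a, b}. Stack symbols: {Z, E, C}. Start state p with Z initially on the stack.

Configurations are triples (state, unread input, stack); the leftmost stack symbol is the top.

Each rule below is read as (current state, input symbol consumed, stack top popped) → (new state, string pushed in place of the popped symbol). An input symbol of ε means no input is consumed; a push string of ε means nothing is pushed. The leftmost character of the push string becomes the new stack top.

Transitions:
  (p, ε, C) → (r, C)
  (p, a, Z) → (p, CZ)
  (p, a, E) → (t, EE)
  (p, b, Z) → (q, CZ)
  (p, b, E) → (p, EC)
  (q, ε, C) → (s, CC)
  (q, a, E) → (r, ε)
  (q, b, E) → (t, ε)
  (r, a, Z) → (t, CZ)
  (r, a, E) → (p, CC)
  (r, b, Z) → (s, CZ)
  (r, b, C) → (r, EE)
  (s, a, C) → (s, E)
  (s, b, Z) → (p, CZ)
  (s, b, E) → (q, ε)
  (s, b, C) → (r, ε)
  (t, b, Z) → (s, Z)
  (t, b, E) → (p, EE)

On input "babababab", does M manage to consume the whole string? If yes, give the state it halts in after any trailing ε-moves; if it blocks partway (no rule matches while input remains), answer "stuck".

s

(p, babababab, Z)
  read b, top Z: go to q, push CZ → (q, abababab, CZ)
  ε-move, top C: go to s, push CC → (s, abababab, CCZ)
  read a, top C: go to s, push E → (s, bababab, ECZ)
  read b, top E: go to q, push ε → (q, ababab, CZ)
  ε-move, top C: go to s, push CC → (s, ababab, CCZ)
  read a, top C: go to s, push E → (s, babab, ECZ)
  read b, top E: go to q, push ε → (q, abab, CZ)
  ε-move, top C: go to s, push CC → (s, abab, CCZ)
  read a, top C: go to s, push E → (s, bab, ECZ)
  read b, top E: go to q, push ε → (q, ab, CZ)
  ε-move, top C: go to s, push CC → (s, ab, CCZ)
  read a, top C: go to s, push E → (s, b, ECZ)
  read b, top E: go to q, push ε → (q, ε, CZ)
  ε-move, top C: go to s, push CC → (s, ε, CCZ)
All input consumed; M is in state s.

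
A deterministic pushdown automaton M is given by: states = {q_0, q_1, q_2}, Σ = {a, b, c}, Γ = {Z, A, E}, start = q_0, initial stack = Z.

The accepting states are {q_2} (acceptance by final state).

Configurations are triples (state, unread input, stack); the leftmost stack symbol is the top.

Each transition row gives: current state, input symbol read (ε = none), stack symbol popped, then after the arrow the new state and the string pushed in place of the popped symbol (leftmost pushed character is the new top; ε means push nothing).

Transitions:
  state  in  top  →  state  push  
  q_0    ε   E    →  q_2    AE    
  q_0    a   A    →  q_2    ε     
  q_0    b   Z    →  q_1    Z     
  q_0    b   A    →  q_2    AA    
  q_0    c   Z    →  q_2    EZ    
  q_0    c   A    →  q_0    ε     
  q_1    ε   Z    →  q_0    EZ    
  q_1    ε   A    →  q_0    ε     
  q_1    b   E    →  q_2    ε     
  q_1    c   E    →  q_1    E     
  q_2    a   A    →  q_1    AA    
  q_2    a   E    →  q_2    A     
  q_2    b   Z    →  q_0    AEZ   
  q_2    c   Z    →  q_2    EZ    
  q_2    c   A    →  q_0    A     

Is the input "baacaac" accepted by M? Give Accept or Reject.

(q_0, baacaac, Z) ⊢ (q_1, aacaac, Z) ⊢ (q_0, aacaac, EZ) ⊢ (q_2, aacaac, AEZ) ⊢ (q_1, acaac, AAEZ) ⊢ (q_0, acaac, AEZ) ⊢ (q_2, caac, EZ)
No transition applies at (q_2, caac, EZ); input not fully consumed.

Reject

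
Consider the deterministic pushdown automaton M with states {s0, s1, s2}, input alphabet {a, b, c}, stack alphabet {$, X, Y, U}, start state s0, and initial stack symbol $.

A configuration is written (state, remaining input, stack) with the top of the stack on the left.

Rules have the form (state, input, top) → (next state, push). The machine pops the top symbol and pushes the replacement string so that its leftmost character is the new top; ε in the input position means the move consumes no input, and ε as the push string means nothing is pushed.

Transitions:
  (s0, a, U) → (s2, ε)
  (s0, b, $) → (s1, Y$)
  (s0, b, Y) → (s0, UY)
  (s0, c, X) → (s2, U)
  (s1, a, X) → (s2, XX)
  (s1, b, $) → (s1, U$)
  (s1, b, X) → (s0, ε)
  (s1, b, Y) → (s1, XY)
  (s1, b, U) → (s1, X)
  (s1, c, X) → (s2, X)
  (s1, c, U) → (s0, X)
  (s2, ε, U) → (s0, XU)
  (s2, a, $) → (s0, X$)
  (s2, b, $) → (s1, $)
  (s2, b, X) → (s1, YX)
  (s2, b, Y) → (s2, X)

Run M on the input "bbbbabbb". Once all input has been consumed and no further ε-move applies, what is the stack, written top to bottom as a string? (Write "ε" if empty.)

XYX$

(s0, bbbbabbb, $)
  read b, top $: go to s1, push Y$ → (s1, bbbabbb, Y$)
  read b, top Y: go to s1, push XY → (s1, bbabbb, XY$)
  read b, top X: go to s0, push ε → (s0, babbb, Y$)
  read b, top Y: go to s0, push UY → (s0, abbb, UY$)
  read a, top U: go to s2, push ε → (s2, bbb, Y$)
  read b, top Y: go to s2, push X → (s2, bb, X$)
  read b, top X: go to s1, push YX → (s1, b, YX$)
  read b, top Y: go to s1, push XY → (s1, ε, XYX$)
All input consumed in state s1 with stack XYX$.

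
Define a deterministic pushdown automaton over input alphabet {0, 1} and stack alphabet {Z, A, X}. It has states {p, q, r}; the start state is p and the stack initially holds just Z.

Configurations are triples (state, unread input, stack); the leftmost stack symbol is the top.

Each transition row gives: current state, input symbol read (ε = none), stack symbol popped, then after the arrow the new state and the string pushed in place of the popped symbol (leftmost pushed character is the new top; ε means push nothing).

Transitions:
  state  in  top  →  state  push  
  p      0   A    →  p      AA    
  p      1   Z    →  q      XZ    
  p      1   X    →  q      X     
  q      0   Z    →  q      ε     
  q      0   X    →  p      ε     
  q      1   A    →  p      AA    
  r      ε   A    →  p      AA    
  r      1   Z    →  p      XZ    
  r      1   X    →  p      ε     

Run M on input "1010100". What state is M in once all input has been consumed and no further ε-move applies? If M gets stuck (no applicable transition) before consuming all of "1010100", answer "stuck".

(p, 1010100, Z) ⊢ (q, 010100, XZ) ⊢ (p, 10100, Z) ⊢ (q, 0100, XZ) ⊢ (p, 100, Z) ⊢ (q, 00, XZ) ⊢ (p, 0, Z)
No transition for (p, 0, top Z); M blocks with input 0 remaining.

stuck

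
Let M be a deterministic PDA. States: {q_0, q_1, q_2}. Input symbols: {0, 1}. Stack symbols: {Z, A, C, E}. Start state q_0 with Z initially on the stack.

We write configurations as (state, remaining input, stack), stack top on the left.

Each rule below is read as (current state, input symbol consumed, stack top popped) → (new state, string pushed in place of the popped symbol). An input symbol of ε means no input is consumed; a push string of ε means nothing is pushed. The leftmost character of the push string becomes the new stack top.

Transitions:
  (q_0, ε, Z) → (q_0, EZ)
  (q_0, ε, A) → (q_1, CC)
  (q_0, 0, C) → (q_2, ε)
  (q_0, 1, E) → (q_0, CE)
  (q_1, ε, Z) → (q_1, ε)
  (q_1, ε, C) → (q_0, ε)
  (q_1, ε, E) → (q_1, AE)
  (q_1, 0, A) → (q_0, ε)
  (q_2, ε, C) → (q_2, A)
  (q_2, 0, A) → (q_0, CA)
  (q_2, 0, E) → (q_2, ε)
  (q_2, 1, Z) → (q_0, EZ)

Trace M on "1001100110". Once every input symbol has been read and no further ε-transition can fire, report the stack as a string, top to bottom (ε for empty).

EZ

(q_0, 1001100110, Z)
  ε-move, top Z: go to q_0, push EZ → (q_0, 1001100110, EZ)
  read 1, top E: go to q_0, push CE → (q_0, 001100110, CEZ)
  read 0, top C: go to q_2, push ε → (q_2, 01100110, EZ)
  read 0, top E: go to q_2, push ε → (q_2, 1100110, Z)
  read 1, top Z: go to q_0, push EZ → (q_0, 100110, EZ)
  read 1, top E: go to q_0, push CE → (q_0, 00110, CEZ)
  read 0, top C: go to q_2, push ε → (q_2, 0110, EZ)
  read 0, top E: go to q_2, push ε → (q_2, 110, Z)
  read 1, top Z: go to q_0, push EZ → (q_0, 10, EZ)
  read 1, top E: go to q_0, push CE → (q_0, 0, CEZ)
  read 0, top C: go to q_2, push ε → (q_2, ε, EZ)
All input consumed in state q_2 with stack EZ.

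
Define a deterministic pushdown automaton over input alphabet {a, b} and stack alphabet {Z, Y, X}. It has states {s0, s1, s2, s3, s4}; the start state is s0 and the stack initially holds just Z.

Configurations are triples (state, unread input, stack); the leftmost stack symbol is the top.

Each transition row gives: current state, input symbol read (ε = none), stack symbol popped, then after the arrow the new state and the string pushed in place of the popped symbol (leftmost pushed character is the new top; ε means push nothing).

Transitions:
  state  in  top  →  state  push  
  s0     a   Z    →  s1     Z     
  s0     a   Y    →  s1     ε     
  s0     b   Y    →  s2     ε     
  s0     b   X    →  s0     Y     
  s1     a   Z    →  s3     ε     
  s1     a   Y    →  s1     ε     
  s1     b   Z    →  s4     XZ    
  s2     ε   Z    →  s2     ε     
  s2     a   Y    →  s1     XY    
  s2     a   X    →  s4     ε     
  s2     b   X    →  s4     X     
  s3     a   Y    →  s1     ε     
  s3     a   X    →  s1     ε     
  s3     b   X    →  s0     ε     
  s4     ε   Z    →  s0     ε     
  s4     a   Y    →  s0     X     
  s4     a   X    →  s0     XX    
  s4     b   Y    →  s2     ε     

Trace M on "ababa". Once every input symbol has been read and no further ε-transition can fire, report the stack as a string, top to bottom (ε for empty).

XZ

(s0, ababa, Z)
  read a, top Z: go to s1, push Z → (s1, baba, Z)
  read b, top Z: go to s4, push XZ → (s4, aba, XZ)
  read a, top X: go to s0, push XX → (s0, ba, XXZ)
  read b, top X: go to s0, push Y → (s0, a, YXZ)
  read a, top Y: go to s1, push ε → (s1, ε, XZ)
All input consumed in state s1 with stack XZ.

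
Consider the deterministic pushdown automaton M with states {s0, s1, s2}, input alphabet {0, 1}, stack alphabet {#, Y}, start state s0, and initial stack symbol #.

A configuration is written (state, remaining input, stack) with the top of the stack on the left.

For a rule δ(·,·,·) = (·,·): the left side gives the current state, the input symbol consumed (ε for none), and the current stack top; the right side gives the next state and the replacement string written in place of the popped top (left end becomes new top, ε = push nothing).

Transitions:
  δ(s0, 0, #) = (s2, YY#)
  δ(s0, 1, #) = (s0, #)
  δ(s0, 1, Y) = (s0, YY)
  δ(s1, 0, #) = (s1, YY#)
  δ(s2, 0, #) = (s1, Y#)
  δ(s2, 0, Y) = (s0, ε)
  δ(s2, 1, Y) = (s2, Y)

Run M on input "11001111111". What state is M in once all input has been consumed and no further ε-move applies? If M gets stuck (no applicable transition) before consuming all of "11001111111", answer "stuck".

(s0, 11001111111, #)
  read 1, top #: go to s0, push # → (s0, 1001111111, #)
  read 1, top #: go to s0, push # → (s0, 001111111, #)
  read 0, top #: go to s2, push YY# → (s2, 01111111, YY#)
  read 0, top Y: go to s0, push ε → (s0, 1111111, Y#)
  read 1, top Y: go to s0, push YY → (s0, 111111, YY#)
  read 1, top Y: go to s0, push YY → (s0, 11111, YYY#)
  read 1, top Y: go to s0, push YY → (s0, 1111, YYYY#)
  read 1, top Y: go to s0, push YY → (s0, 111, YYYYY#)
  read 1, top Y: go to s0, push YY → (s0, 11, YYYYYY#)
  read 1, top Y: go to s0, push YY → (s0, 1, YYYYYYY#)
  read 1, top Y: go to s0, push YY → (s0, ε, YYYYYYYY#)
All input consumed; M is in state s0.

s0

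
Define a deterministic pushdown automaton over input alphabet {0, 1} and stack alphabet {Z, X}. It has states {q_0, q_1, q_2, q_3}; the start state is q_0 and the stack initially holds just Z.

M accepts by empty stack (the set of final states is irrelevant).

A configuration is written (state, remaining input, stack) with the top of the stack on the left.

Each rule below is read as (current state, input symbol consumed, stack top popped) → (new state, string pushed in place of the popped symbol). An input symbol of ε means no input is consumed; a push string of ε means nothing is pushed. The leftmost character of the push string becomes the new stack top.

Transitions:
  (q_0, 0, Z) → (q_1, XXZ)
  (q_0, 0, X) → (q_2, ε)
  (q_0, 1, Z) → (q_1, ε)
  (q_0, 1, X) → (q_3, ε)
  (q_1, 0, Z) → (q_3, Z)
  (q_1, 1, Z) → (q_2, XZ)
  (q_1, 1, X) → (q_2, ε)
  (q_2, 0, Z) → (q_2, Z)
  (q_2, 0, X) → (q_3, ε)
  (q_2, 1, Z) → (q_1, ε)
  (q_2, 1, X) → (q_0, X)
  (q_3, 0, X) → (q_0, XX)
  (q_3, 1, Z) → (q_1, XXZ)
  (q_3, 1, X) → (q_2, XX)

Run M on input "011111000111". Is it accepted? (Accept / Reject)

Reject

(q_0, 011111000111, Z)
  read 0, top Z: go to q_1, push XXZ → (q_1, 11111000111, XXZ)
  read 1, top X: go to q_2, push ε → (q_2, 1111000111, XZ)
  read 1, top X: go to q_0, push X → (q_0, 111000111, XZ)
  read 1, top X: go to q_3, push ε → (q_3, 11000111, Z)
  read 1, top Z: go to q_1, push XXZ → (q_1, 1000111, XXZ)
  read 1, top X: go to q_2, push ε → (q_2, 000111, XZ)
  read 0, top X: go to q_3, push ε → (q_3, 00111, Z)
No transition applies at (q_3, 00111, Z); input not fully consumed.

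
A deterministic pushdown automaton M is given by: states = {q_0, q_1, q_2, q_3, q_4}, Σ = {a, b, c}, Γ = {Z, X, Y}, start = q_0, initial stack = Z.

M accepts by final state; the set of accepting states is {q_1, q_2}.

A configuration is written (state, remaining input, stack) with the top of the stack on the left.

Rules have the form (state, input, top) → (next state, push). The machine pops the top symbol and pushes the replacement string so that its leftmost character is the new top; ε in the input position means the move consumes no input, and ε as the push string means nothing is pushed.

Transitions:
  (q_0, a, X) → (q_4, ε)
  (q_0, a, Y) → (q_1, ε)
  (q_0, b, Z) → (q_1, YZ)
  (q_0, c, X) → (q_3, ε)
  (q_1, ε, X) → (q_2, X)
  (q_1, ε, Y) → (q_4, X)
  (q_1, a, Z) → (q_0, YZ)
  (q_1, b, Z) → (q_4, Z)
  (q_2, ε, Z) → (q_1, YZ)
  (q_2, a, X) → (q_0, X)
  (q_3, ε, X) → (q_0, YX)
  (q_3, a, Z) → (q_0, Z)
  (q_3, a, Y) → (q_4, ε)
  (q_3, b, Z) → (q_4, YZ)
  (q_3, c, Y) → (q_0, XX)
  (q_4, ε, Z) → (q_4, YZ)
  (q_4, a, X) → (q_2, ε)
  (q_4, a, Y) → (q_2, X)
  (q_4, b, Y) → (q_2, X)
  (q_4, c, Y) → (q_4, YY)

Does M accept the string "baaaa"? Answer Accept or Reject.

(q_0, baaaa, Z) ⊢ (q_1, aaaa, YZ) ⊢ (q_4, aaaa, XZ) ⊢ (q_2, aaa, Z) ⊢ (q_1, aaa, YZ) ⊢ (q_4, aaa, XZ) ⊢ (q_2, aa, Z) ⊢ (q_1, aa, YZ) ⊢ (q_4, aa, XZ) ⊢ (q_2, a, Z) ⊢ (q_1, a, YZ) ⊢ (q_4, a, XZ) ⊢ (q_2, ε, Z)
All input consumed; state q_2 ∈ F.

Accept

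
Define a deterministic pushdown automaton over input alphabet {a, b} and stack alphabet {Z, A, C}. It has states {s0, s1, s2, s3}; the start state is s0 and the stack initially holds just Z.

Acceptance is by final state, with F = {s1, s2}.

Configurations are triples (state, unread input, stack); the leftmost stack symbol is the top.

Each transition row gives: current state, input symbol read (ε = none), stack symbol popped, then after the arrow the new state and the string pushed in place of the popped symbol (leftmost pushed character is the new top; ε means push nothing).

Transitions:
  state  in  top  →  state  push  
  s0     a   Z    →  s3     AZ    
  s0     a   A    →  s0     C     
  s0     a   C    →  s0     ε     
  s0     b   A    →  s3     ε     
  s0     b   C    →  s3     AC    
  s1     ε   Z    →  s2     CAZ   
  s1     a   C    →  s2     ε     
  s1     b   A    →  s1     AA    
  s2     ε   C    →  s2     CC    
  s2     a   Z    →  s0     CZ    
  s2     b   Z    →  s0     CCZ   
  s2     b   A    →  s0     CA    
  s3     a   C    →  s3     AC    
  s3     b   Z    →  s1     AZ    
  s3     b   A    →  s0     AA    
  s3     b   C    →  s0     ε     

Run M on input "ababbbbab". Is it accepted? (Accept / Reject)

(s0, ababbbbab, Z)
  read a, top Z: go to s3, push AZ → (s3, babbbbab, AZ)
  read b, top A: go to s0, push AA → (s0, abbbbab, AAZ)
  read a, top A: go to s0, push C → (s0, bbbbab, CAZ)
  read b, top C: go to s3, push AC → (s3, bbbab, ACAZ)
  read b, top A: go to s0, push AA → (s0, bbab, AACAZ)
  read b, top A: go to s3, push ε → (s3, bab, ACAZ)
  read b, top A: go to s0, push AA → (s0, ab, AACAZ)
  read a, top A: go to s0, push C → (s0, b, CACAZ)
  read b, top C: go to s3, push AC → (s3, ε, ACACAZ)
All input consumed; state s3 ∉ F and no further ε-move applies.

Reject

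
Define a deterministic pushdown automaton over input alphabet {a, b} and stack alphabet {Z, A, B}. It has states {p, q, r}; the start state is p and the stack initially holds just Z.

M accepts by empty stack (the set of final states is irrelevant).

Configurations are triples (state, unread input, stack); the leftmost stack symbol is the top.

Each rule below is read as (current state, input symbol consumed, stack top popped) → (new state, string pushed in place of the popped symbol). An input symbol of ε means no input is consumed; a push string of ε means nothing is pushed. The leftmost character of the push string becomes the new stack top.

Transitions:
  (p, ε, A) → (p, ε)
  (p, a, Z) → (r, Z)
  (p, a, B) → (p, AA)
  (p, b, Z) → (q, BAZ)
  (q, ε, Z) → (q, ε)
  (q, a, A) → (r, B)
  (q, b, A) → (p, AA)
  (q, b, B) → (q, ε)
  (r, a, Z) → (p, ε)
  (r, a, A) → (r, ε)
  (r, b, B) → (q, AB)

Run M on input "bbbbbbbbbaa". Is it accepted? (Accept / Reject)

Accept

(p, bbbbbbbbbaa, Z)
  read b, top Z: go to q, push BAZ → (q, bbbbbbbbaa, BAZ)
  read b, top B: go to q, push ε → (q, bbbbbbbaa, AZ)
  read b, top A: go to p, push AA → (p, bbbbbbaa, AAZ)
  ε-move, top A: go to p, push ε → (p, bbbbbbaa, AZ)
  ε-move, top A: go to p, push ε → (p, bbbbbbaa, Z)
  read b, top Z: go to q, push BAZ → (q, bbbbbaa, BAZ)
  read b, top B: go to q, push ε → (q, bbbbaa, AZ)
  read b, top A: go to p, push AA → (p, bbbaa, AAZ)
  ε-move, top A: go to p, push ε → (p, bbbaa, AZ)
  ε-move, top A: go to p, push ε → (p, bbbaa, Z)
  read b, top Z: go to q, push BAZ → (q, bbaa, BAZ)
  read b, top B: go to q, push ε → (q, baa, AZ)
  read b, top A: go to p, push AA → (p, aa, AAZ)
  ε-move, top A: go to p, push ε → (p, aa, AZ)
  ε-move, top A: go to p, push ε → (p, aa, Z)
  read a, top Z: go to r, push Z → (r, a, Z)
  read a, top Z: go to p, push ε → (p, ε, ε)
All input consumed and the stack is empty.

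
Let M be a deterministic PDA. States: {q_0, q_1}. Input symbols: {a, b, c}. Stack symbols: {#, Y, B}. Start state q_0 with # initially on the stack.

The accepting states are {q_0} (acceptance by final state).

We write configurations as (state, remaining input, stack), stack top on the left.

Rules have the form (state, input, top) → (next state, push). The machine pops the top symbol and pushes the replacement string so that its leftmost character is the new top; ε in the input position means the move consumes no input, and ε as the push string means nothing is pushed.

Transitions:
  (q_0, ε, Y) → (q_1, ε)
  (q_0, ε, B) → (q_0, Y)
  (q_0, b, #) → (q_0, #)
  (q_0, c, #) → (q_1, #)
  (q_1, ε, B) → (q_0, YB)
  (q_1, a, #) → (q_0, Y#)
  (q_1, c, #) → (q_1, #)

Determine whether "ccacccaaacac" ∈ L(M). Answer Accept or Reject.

(q_0, ccacccaaacac, #)
  read c, top #: go to q_1, push # → (q_1, cacccaaacac, #)
  read c, top #: go to q_1, push # → (q_1, acccaaacac, #)
  read a, top #: go to q_0, push Y# → (q_0, cccaaacac, Y#)
  ε-move, top Y: go to q_1, push ε → (q_1, cccaaacac, #)
  read c, top #: go to q_1, push # → (q_1, ccaaacac, #)
  read c, top #: go to q_1, push # → (q_1, caaacac, #)
  read c, top #: go to q_1, push # → (q_1, aaacac, #)
  read a, top #: go to q_0, push Y# → (q_0, aacac, Y#)
  ε-move, top Y: go to q_1, push ε → (q_1, aacac, #)
  read a, top #: go to q_0, push Y# → (q_0, acac, Y#)
  ε-move, top Y: go to q_1, push ε → (q_1, acac, #)
  read a, top #: go to q_0, push Y# → (q_0, cac, Y#)
  ε-move, top Y: go to q_1, push ε → (q_1, cac, #)
  read c, top #: go to q_1, push # → (q_1, ac, #)
  read a, top #: go to q_0, push Y# → (q_0, c, Y#)
  ε-move, top Y: go to q_1, push ε → (q_1, c, #)
  read c, top #: go to q_1, push # → (q_1, ε, #)
All input consumed; state q_1 ∉ F and no further ε-move applies.

Reject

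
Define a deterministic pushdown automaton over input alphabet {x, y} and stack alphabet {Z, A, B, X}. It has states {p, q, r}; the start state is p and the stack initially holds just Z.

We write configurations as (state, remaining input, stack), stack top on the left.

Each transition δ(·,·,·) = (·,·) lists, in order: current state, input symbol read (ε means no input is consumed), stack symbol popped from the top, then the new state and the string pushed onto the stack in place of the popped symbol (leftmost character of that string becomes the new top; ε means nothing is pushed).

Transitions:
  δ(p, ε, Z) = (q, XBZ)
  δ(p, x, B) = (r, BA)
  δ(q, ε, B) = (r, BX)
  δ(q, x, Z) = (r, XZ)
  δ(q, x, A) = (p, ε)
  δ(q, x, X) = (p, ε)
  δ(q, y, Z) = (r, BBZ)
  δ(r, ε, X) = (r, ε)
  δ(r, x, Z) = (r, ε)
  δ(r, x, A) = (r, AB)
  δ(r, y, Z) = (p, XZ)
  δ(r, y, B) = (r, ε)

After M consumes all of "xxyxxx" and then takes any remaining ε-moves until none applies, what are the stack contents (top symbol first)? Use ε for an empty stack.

ABBBZ

(p, xxyxxx, Z) ⊢ (q, xxyxxx, XBZ) ⊢ (p, xyxxx, BZ) ⊢ (r, yxxx, BAZ) ⊢ (r, xxx, AZ) ⊢ (r, xx, ABZ) ⊢ (r, x, ABBZ) ⊢ (r, ε, ABBBZ)
All input consumed in state r with stack ABBBZ.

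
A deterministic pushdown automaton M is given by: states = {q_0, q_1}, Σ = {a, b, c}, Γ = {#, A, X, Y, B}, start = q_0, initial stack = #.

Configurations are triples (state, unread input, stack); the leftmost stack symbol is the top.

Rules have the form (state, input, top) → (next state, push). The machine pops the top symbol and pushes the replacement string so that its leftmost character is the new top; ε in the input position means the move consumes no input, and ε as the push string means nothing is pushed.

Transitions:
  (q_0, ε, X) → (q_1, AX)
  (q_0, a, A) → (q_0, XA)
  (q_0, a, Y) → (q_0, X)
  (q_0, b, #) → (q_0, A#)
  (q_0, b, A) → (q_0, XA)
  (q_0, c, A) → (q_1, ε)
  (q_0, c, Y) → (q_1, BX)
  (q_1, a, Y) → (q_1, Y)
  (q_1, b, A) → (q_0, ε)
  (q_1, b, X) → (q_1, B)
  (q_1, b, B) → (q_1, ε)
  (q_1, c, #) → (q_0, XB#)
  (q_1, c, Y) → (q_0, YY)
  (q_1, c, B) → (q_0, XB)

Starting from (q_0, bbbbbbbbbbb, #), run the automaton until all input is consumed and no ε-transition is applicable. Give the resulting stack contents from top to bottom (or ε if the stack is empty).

AXA#

(q_0, bbbbbbbbbbb, #)
  read b, top #: go to q_0, push A# → (q_0, bbbbbbbbbb, A#)
  read b, top A: go to q_0, push XA → (q_0, bbbbbbbbb, XA#)
  ε-move, top X: go to q_1, push AX → (q_1, bbbbbbbbb, AXA#)
  read b, top A: go to q_0, push ε → (q_0, bbbbbbbb, XA#)
  ε-move, top X: go to q_1, push AX → (q_1, bbbbbbbb, AXA#)
  read b, top A: go to q_0, push ε → (q_0, bbbbbbb, XA#)
  ε-move, top X: go to q_1, push AX → (q_1, bbbbbbb, AXA#)
  read b, top A: go to q_0, push ε → (q_0, bbbbbb, XA#)
  ε-move, top X: go to q_1, push AX → (q_1, bbbbbb, AXA#)
  read b, top A: go to q_0, push ε → (q_0, bbbbb, XA#)
  ε-move, top X: go to q_1, push AX → (q_1, bbbbb, AXA#)
  read b, top A: go to q_0, push ε → (q_0, bbbb, XA#)
  ε-move, top X: go to q_1, push AX → (q_1, bbbb, AXA#)
  read b, top A: go to q_0, push ε → (q_0, bbb, XA#)
  ε-move, top X: go to q_1, push AX → (q_1, bbb, AXA#)
  read b, top A: go to q_0, push ε → (q_0, bb, XA#)
  ε-move, top X: go to q_1, push AX → (q_1, bb, AXA#)
  read b, top A: go to q_0, push ε → (q_0, b, XA#)
  ε-move, top X: go to q_1, push AX → (q_1, b, AXA#)
  read b, top A: go to q_0, push ε → (q_0, ε, XA#)
  ε-move, top X: go to q_1, push AX → (q_1, ε, AXA#)
All input consumed in state q_1 with stack AXA#.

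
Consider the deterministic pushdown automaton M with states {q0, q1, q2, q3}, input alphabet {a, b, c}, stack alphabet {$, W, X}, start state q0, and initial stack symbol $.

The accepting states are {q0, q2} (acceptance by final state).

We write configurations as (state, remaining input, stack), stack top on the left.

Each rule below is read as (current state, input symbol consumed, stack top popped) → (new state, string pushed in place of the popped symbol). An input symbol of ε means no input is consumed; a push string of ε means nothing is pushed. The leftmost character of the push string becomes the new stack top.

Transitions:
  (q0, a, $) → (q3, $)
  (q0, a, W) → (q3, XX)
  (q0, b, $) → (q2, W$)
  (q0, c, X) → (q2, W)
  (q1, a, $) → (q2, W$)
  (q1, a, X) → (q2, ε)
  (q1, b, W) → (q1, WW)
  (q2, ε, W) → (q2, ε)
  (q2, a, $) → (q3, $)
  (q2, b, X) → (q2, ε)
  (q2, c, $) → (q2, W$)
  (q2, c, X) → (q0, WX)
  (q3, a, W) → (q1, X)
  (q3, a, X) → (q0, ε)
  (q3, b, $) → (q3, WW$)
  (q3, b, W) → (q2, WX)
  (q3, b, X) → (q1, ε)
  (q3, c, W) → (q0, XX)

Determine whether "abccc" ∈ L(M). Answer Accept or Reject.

(q0, abccc, $)
  read a, top $: go to q3, push $ → (q3, bccc, $)
  read b, top $: go to q3, push WW$ → (q3, ccc, WW$)
  read c, top W: go to q0, push XX → (q0, cc, XXW$)
  read c, top X: go to q2, push W → (q2, c, WXW$)
  ε-move, top W: go to q2, push ε → (q2, c, XW$)
  read c, top X: go to q0, push WX → (q0, ε, WXW$)
All input consumed; state q0 ∈ F.

Accept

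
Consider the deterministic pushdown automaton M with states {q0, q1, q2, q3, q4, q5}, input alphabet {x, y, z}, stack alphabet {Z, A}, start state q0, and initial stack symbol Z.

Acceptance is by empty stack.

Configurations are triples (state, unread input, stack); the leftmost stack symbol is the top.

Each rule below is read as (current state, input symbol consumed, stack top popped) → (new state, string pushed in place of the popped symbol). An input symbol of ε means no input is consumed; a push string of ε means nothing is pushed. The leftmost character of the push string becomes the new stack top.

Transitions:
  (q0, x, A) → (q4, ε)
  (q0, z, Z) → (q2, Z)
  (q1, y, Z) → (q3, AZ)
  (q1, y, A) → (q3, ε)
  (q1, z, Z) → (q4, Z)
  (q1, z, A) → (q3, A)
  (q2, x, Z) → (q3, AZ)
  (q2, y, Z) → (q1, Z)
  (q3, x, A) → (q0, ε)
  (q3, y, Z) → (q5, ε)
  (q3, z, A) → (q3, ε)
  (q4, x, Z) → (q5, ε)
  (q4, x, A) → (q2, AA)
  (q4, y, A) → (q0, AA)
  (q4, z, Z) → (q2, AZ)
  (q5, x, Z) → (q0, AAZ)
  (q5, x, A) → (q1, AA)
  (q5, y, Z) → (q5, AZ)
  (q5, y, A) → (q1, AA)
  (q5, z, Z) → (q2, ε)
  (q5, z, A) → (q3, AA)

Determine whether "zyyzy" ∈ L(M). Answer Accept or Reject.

Accept

(q0, zyyzy, Z) ⊢ (q2, yyzy, Z) ⊢ (q1, yzy, Z) ⊢ (q3, zy, AZ) ⊢ (q3, y, Z) ⊢ (q5, ε, ε)
All input consumed and the stack is empty.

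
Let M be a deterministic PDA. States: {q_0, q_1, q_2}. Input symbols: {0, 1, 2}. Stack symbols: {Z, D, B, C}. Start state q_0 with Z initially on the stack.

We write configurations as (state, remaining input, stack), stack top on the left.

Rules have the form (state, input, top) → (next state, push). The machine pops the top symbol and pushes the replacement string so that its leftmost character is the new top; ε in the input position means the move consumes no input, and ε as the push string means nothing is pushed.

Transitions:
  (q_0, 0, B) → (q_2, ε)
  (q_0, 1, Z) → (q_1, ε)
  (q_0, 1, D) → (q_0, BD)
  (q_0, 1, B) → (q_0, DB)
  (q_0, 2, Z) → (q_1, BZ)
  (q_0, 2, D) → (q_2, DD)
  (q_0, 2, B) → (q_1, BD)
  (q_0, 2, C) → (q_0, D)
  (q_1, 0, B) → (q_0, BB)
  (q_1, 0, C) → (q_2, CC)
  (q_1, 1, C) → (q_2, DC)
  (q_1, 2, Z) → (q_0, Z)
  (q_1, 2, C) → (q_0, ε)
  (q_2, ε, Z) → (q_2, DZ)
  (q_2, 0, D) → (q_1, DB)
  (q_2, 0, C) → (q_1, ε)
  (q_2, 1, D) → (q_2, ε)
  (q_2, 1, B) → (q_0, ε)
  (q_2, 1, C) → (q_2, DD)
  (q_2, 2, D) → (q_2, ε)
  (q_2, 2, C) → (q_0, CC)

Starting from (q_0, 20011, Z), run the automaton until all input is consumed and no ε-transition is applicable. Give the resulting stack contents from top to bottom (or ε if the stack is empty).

ε

(q_0, 20011, Z)
  read 2, top Z: go to q_1, push BZ → (q_1, 0011, BZ)
  read 0, top B: go to q_0, push BB → (q_0, 011, BBZ)
  read 0, top B: go to q_2, push ε → (q_2, 11, BZ)
  read 1, top B: go to q_0, push ε → (q_0, 1, Z)
  read 1, top Z: go to q_1, push ε → (q_1, ε, ε)
All input consumed in state q_1 with stack ε.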